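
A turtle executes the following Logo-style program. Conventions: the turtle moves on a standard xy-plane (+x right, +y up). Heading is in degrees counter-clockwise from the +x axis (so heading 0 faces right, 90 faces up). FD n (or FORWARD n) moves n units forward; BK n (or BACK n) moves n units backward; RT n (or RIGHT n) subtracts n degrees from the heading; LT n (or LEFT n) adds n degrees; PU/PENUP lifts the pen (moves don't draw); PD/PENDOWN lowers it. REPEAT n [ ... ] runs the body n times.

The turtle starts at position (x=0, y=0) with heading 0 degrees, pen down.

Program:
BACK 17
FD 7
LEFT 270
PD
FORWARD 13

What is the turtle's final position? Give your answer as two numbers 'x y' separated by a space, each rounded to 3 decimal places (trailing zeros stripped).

Executing turtle program step by step:
Start: pos=(0,0), heading=0, pen down
BK 17: (0,0) -> (-17,0) [heading=0, draw]
FD 7: (-17,0) -> (-10,0) [heading=0, draw]
LT 270: heading 0 -> 270
PD: pen down
FD 13: (-10,0) -> (-10,-13) [heading=270, draw]
Final: pos=(-10,-13), heading=270, 3 segment(s) drawn

Answer: -10 -13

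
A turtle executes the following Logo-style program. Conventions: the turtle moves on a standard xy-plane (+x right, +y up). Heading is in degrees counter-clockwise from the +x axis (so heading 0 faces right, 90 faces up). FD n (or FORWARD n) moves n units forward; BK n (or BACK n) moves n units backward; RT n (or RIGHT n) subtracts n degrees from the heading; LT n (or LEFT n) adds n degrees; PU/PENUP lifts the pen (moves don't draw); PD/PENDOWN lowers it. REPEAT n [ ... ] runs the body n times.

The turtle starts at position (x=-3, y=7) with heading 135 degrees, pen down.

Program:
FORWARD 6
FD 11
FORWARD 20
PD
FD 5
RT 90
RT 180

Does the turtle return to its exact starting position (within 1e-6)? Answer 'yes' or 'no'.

Executing turtle program step by step:
Start: pos=(-3,7), heading=135, pen down
FD 6: (-3,7) -> (-7.243,11.243) [heading=135, draw]
FD 11: (-7.243,11.243) -> (-15.021,19.021) [heading=135, draw]
FD 20: (-15.021,19.021) -> (-29.163,33.163) [heading=135, draw]
PD: pen down
FD 5: (-29.163,33.163) -> (-32.698,36.698) [heading=135, draw]
RT 90: heading 135 -> 45
RT 180: heading 45 -> 225
Final: pos=(-32.698,36.698), heading=225, 4 segment(s) drawn

Start position: (-3, 7)
Final position: (-32.698, 36.698)
Distance = 42; >= 1e-6 -> NOT closed

Answer: no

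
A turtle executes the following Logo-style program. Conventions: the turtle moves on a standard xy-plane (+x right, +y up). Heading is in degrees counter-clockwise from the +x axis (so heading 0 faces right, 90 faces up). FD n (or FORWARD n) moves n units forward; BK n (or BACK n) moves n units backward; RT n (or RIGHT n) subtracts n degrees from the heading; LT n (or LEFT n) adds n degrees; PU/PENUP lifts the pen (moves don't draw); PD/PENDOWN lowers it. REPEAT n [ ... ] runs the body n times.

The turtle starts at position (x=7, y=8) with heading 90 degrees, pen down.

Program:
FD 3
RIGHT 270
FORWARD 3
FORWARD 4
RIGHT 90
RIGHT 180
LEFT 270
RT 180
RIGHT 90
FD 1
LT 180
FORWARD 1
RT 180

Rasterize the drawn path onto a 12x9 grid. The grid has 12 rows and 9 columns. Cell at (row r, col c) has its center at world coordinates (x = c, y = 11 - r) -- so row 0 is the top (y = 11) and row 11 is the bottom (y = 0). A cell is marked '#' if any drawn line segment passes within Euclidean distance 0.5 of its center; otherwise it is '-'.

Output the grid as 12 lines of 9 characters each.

Answer: ########-
#------#-
-------#-
-------#-
---------
---------
---------
---------
---------
---------
---------
---------

Derivation:
Segment 0: (7,8) -> (7,11)
Segment 1: (7,11) -> (4,11)
Segment 2: (4,11) -> (0,11)
Segment 3: (0,11) -> (0,10)
Segment 4: (0,10) -> (0,11)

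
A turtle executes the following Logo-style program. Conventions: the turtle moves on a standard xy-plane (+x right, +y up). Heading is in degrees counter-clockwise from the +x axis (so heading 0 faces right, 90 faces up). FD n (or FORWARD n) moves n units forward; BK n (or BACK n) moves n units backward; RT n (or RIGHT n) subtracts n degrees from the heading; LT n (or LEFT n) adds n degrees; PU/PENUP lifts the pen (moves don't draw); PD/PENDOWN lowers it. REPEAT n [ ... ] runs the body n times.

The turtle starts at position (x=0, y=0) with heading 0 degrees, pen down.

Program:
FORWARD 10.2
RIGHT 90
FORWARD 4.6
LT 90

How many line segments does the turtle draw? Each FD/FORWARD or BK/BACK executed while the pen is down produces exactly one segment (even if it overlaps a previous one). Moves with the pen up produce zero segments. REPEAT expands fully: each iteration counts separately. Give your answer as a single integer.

Executing turtle program step by step:
Start: pos=(0,0), heading=0, pen down
FD 10.2: (0,0) -> (10.2,0) [heading=0, draw]
RT 90: heading 0 -> 270
FD 4.6: (10.2,0) -> (10.2,-4.6) [heading=270, draw]
LT 90: heading 270 -> 0
Final: pos=(10.2,-4.6), heading=0, 2 segment(s) drawn
Segments drawn: 2

Answer: 2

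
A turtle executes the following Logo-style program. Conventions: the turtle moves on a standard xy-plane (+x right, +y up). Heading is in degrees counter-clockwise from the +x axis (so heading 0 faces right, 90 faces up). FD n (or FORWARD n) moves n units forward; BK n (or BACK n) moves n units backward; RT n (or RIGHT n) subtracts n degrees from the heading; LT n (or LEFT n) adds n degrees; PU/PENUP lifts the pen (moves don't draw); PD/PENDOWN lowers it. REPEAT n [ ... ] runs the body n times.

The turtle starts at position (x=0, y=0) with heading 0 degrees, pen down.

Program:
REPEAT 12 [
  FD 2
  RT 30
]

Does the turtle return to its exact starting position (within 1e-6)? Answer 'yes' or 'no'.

Executing turtle program step by step:
Start: pos=(0,0), heading=0, pen down
REPEAT 12 [
  -- iteration 1/12 --
  FD 2: (0,0) -> (2,0) [heading=0, draw]
  RT 30: heading 0 -> 330
  -- iteration 2/12 --
  FD 2: (2,0) -> (3.732,-1) [heading=330, draw]
  RT 30: heading 330 -> 300
  -- iteration 3/12 --
  FD 2: (3.732,-1) -> (4.732,-2.732) [heading=300, draw]
  RT 30: heading 300 -> 270
  -- iteration 4/12 --
  FD 2: (4.732,-2.732) -> (4.732,-4.732) [heading=270, draw]
  RT 30: heading 270 -> 240
  -- iteration 5/12 --
  FD 2: (4.732,-4.732) -> (3.732,-6.464) [heading=240, draw]
  RT 30: heading 240 -> 210
  -- iteration 6/12 --
  FD 2: (3.732,-6.464) -> (2,-7.464) [heading=210, draw]
  RT 30: heading 210 -> 180
  -- iteration 7/12 --
  FD 2: (2,-7.464) -> (0,-7.464) [heading=180, draw]
  RT 30: heading 180 -> 150
  -- iteration 8/12 --
  FD 2: (0,-7.464) -> (-1.732,-6.464) [heading=150, draw]
  RT 30: heading 150 -> 120
  -- iteration 9/12 --
  FD 2: (-1.732,-6.464) -> (-2.732,-4.732) [heading=120, draw]
  RT 30: heading 120 -> 90
  -- iteration 10/12 --
  FD 2: (-2.732,-4.732) -> (-2.732,-2.732) [heading=90, draw]
  RT 30: heading 90 -> 60
  -- iteration 11/12 --
  FD 2: (-2.732,-2.732) -> (-1.732,-1) [heading=60, draw]
  RT 30: heading 60 -> 30
  -- iteration 12/12 --
  FD 2: (-1.732,-1) -> (0,0) [heading=30, draw]
  RT 30: heading 30 -> 0
]
Final: pos=(0,0), heading=0, 12 segment(s) drawn

Start position: (0, 0)
Final position: (0, 0)
Distance = 0; < 1e-6 -> CLOSED

Answer: yes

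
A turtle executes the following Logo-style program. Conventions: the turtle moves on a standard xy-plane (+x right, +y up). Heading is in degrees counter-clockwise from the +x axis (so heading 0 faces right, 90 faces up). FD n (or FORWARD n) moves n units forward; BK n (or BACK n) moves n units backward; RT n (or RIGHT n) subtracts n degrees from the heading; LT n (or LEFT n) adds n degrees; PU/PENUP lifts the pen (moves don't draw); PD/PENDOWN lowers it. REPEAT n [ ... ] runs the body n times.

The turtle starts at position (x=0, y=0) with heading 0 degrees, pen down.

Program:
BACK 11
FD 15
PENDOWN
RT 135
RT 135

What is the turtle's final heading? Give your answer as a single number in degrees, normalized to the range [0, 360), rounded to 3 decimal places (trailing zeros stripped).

Executing turtle program step by step:
Start: pos=(0,0), heading=0, pen down
BK 11: (0,0) -> (-11,0) [heading=0, draw]
FD 15: (-11,0) -> (4,0) [heading=0, draw]
PD: pen down
RT 135: heading 0 -> 225
RT 135: heading 225 -> 90
Final: pos=(4,0), heading=90, 2 segment(s) drawn

Answer: 90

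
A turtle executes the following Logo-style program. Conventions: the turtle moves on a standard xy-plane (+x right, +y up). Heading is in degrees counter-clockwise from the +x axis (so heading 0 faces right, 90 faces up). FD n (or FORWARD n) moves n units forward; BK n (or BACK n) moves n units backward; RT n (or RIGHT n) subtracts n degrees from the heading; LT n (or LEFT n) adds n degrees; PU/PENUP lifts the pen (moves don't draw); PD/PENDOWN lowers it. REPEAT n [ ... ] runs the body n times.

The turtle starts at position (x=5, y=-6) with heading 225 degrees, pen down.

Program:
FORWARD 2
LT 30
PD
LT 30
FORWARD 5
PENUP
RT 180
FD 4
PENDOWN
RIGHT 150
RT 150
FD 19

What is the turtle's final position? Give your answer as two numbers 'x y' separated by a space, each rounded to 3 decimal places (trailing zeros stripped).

Executing turtle program step by step:
Start: pos=(5,-6), heading=225, pen down
FD 2: (5,-6) -> (3.586,-7.414) [heading=225, draw]
LT 30: heading 225 -> 255
PD: pen down
LT 30: heading 255 -> 285
FD 5: (3.586,-7.414) -> (4.88,-12.244) [heading=285, draw]
PU: pen up
RT 180: heading 285 -> 105
FD 4: (4.88,-12.244) -> (3.845,-8.38) [heading=105, move]
PD: pen down
RT 150: heading 105 -> 315
RT 150: heading 315 -> 165
FD 19: (3.845,-8.38) -> (-14.508,-3.463) [heading=165, draw]
Final: pos=(-14.508,-3.463), heading=165, 3 segment(s) drawn

Answer: -14.508 -3.463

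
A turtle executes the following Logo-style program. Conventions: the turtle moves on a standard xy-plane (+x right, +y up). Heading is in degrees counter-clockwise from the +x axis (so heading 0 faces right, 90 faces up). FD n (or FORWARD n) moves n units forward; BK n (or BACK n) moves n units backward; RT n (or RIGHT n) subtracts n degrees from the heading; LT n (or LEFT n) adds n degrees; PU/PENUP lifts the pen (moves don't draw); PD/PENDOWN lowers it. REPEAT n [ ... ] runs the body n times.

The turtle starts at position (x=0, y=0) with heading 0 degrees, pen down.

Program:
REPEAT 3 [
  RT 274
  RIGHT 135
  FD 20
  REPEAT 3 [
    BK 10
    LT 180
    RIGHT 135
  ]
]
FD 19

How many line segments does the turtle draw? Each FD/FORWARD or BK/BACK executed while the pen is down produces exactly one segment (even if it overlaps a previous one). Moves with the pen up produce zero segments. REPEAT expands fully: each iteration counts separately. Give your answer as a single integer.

Answer: 13

Derivation:
Executing turtle program step by step:
Start: pos=(0,0), heading=0, pen down
REPEAT 3 [
  -- iteration 1/3 --
  RT 274: heading 0 -> 86
  RT 135: heading 86 -> 311
  FD 20: (0,0) -> (13.121,-15.094) [heading=311, draw]
  REPEAT 3 [
    -- iteration 1/3 --
    BK 10: (13.121,-15.094) -> (6.561,-7.547) [heading=311, draw]
    LT 180: heading 311 -> 131
    RT 135: heading 131 -> 356
    -- iteration 2/3 --
    BK 10: (6.561,-7.547) -> (-3.415,-6.85) [heading=356, draw]
    LT 180: heading 356 -> 176
    RT 135: heading 176 -> 41
    -- iteration 3/3 --
    BK 10: (-3.415,-6.85) -> (-10.962,-13.41) [heading=41, draw]
    LT 180: heading 41 -> 221
    RT 135: heading 221 -> 86
  ]
  -- iteration 2/3 --
  RT 274: heading 86 -> 172
  RT 135: heading 172 -> 37
  FD 20: (-10.962,-13.41) -> (5.011,-1.374) [heading=37, draw]
  REPEAT 3 [
    -- iteration 1/3 --
    BK 10: (5.011,-1.374) -> (-2.976,-7.392) [heading=37, draw]
    LT 180: heading 37 -> 217
    RT 135: heading 217 -> 82
    -- iteration 2/3 --
    BK 10: (-2.976,-7.392) -> (-4.368,-17.295) [heading=82, draw]
    LT 180: heading 82 -> 262
    RT 135: heading 262 -> 127
    -- iteration 3/3 --
    BK 10: (-4.368,-17.295) -> (1.651,-25.281) [heading=127, draw]
    LT 180: heading 127 -> 307
    RT 135: heading 307 -> 172
  ]
  -- iteration 3/3 --
  RT 274: heading 172 -> 258
  RT 135: heading 258 -> 123
  FD 20: (1.651,-25.281) -> (-9.242,-8.508) [heading=123, draw]
  REPEAT 3 [
    -- iteration 1/3 --
    BK 10: (-9.242,-8.508) -> (-3.796,-16.894) [heading=123, draw]
    LT 180: heading 123 -> 303
    RT 135: heading 303 -> 168
    -- iteration 2/3 --
    BK 10: (-3.796,-16.894) -> (5.986,-18.973) [heading=168, draw]
    LT 180: heading 168 -> 348
    RT 135: heading 348 -> 213
    -- iteration 3/3 --
    BK 10: (5.986,-18.973) -> (14.372,-13.527) [heading=213, draw]
    LT 180: heading 213 -> 33
    RT 135: heading 33 -> 258
  ]
]
FD 19: (14.372,-13.527) -> (10.422,-32.112) [heading=258, draw]
Final: pos=(10.422,-32.112), heading=258, 13 segment(s) drawn
Segments drawn: 13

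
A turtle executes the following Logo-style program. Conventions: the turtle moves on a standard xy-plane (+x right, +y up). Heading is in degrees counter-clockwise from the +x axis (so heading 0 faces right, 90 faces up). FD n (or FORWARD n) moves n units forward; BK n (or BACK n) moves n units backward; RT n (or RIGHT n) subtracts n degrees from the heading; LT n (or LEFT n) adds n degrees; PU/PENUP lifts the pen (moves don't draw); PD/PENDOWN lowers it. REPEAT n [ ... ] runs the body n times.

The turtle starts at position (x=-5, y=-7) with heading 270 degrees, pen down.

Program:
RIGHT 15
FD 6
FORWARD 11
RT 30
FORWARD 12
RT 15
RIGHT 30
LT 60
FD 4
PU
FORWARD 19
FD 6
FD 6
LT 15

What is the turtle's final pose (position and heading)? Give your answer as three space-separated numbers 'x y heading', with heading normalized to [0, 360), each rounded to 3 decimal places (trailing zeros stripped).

Executing turtle program step by step:
Start: pos=(-5,-7), heading=270, pen down
RT 15: heading 270 -> 255
FD 6: (-5,-7) -> (-6.553,-12.796) [heading=255, draw]
FD 11: (-6.553,-12.796) -> (-9.4,-23.421) [heading=255, draw]
RT 30: heading 255 -> 225
FD 12: (-9.4,-23.421) -> (-17.885,-31.906) [heading=225, draw]
RT 15: heading 225 -> 210
RT 30: heading 210 -> 180
LT 60: heading 180 -> 240
FD 4: (-17.885,-31.906) -> (-19.885,-35.37) [heading=240, draw]
PU: pen up
FD 19: (-19.885,-35.37) -> (-29.385,-51.825) [heading=240, move]
FD 6: (-29.385,-51.825) -> (-32.385,-57.021) [heading=240, move]
FD 6: (-32.385,-57.021) -> (-35.385,-62.217) [heading=240, move]
LT 15: heading 240 -> 255
Final: pos=(-35.385,-62.217), heading=255, 4 segment(s) drawn

Answer: -35.385 -62.217 255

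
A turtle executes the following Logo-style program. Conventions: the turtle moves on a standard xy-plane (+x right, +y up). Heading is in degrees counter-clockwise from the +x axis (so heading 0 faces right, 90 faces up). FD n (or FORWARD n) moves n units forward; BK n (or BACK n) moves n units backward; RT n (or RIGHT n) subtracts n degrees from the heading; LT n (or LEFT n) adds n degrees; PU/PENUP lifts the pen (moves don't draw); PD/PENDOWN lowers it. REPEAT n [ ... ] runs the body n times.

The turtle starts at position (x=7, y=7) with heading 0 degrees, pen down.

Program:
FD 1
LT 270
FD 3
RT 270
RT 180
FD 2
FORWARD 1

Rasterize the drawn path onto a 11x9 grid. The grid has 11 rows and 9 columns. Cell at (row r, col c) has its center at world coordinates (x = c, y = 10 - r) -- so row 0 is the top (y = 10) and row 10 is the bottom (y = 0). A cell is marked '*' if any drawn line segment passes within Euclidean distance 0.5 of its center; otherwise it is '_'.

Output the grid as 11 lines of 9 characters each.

Segment 0: (7,7) -> (8,7)
Segment 1: (8,7) -> (8,4)
Segment 2: (8,4) -> (6,4)
Segment 3: (6,4) -> (5,4)

Answer: _________
_________
_________
_______**
________*
________*
_____****
_________
_________
_________
_________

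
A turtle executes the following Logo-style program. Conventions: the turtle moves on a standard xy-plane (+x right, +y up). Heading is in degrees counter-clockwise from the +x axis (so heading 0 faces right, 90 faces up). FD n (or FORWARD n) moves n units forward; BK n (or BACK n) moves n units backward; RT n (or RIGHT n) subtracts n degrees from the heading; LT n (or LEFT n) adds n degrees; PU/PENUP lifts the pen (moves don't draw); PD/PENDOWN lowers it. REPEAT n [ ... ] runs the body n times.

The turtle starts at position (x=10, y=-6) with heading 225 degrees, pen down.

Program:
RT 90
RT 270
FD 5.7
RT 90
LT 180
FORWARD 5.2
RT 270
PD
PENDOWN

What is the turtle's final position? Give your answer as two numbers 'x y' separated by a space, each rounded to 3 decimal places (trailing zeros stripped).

Executing turtle program step by step:
Start: pos=(10,-6), heading=225, pen down
RT 90: heading 225 -> 135
RT 270: heading 135 -> 225
FD 5.7: (10,-6) -> (5.969,-10.031) [heading=225, draw]
RT 90: heading 225 -> 135
LT 180: heading 135 -> 315
FD 5.2: (5.969,-10.031) -> (9.646,-13.707) [heading=315, draw]
RT 270: heading 315 -> 45
PD: pen down
PD: pen down
Final: pos=(9.646,-13.707), heading=45, 2 segment(s) drawn

Answer: 9.646 -13.707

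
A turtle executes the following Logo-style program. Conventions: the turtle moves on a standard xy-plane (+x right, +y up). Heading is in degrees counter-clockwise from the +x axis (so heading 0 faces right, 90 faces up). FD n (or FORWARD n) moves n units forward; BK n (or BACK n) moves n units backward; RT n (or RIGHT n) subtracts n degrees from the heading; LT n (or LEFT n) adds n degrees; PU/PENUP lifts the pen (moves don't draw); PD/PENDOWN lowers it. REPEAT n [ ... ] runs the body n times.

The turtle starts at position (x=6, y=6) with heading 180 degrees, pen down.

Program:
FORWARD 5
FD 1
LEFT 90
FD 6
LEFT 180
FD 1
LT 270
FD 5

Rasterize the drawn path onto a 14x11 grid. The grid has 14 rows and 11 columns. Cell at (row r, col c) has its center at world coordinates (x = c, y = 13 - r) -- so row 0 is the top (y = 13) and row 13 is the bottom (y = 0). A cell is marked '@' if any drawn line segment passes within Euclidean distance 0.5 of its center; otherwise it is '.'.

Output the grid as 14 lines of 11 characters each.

Segment 0: (6,6) -> (1,6)
Segment 1: (1,6) -> (0,6)
Segment 2: (0,6) -> (-0,0)
Segment 3: (-0,0) -> (-0,1)
Segment 4: (-0,1) -> (5,1)

Answer: ...........
...........
...........
...........
...........
...........
...........
@@@@@@@....
@..........
@..........
@..........
@..........
@@@@@@.....
@..........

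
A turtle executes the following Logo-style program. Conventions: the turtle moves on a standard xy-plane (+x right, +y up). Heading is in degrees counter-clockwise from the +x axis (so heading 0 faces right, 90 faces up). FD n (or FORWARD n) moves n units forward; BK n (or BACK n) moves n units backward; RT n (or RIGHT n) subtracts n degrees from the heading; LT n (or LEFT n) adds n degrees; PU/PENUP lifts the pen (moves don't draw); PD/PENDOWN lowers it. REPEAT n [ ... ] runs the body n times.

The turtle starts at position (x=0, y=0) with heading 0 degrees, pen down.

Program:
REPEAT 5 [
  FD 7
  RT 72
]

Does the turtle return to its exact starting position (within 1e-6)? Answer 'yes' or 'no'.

Answer: yes

Derivation:
Executing turtle program step by step:
Start: pos=(0,0), heading=0, pen down
REPEAT 5 [
  -- iteration 1/5 --
  FD 7: (0,0) -> (7,0) [heading=0, draw]
  RT 72: heading 0 -> 288
  -- iteration 2/5 --
  FD 7: (7,0) -> (9.163,-6.657) [heading=288, draw]
  RT 72: heading 288 -> 216
  -- iteration 3/5 --
  FD 7: (9.163,-6.657) -> (3.5,-10.772) [heading=216, draw]
  RT 72: heading 216 -> 144
  -- iteration 4/5 --
  FD 7: (3.5,-10.772) -> (-2.163,-6.657) [heading=144, draw]
  RT 72: heading 144 -> 72
  -- iteration 5/5 --
  FD 7: (-2.163,-6.657) -> (0,0) [heading=72, draw]
  RT 72: heading 72 -> 0
]
Final: pos=(0,0), heading=0, 5 segment(s) drawn

Start position: (0, 0)
Final position: (0, 0)
Distance = 0; < 1e-6 -> CLOSED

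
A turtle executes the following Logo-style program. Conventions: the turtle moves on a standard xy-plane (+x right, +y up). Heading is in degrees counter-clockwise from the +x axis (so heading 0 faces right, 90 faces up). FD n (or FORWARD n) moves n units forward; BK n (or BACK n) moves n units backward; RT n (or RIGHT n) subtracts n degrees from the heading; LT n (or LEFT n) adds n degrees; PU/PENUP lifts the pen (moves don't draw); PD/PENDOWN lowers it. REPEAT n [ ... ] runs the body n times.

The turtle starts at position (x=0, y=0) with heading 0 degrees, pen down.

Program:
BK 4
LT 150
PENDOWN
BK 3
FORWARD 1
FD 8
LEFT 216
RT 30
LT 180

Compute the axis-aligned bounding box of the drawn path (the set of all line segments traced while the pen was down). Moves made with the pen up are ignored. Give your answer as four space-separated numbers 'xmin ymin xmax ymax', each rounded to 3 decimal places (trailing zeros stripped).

Executing turtle program step by step:
Start: pos=(0,0), heading=0, pen down
BK 4: (0,0) -> (-4,0) [heading=0, draw]
LT 150: heading 0 -> 150
PD: pen down
BK 3: (-4,0) -> (-1.402,-1.5) [heading=150, draw]
FD 1: (-1.402,-1.5) -> (-2.268,-1) [heading=150, draw]
FD 8: (-2.268,-1) -> (-9.196,3) [heading=150, draw]
LT 216: heading 150 -> 6
RT 30: heading 6 -> 336
LT 180: heading 336 -> 156
Final: pos=(-9.196,3), heading=156, 4 segment(s) drawn

Segment endpoints: x in {-9.196, -4, -2.268, -1.402, 0}, y in {-1.5, -1, 0, 3}
xmin=-9.196, ymin=-1.5, xmax=0, ymax=3

Answer: -9.196 -1.5 0 3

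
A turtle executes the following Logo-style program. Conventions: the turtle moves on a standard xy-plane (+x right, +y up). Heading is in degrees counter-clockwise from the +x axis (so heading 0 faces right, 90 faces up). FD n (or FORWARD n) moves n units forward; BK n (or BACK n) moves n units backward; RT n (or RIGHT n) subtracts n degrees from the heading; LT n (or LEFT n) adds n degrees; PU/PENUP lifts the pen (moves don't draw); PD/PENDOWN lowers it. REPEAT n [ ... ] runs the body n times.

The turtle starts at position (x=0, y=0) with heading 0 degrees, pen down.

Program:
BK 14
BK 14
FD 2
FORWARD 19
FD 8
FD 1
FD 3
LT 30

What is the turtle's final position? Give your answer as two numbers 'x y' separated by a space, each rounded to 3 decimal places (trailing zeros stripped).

Executing turtle program step by step:
Start: pos=(0,0), heading=0, pen down
BK 14: (0,0) -> (-14,0) [heading=0, draw]
BK 14: (-14,0) -> (-28,0) [heading=0, draw]
FD 2: (-28,0) -> (-26,0) [heading=0, draw]
FD 19: (-26,0) -> (-7,0) [heading=0, draw]
FD 8: (-7,0) -> (1,0) [heading=0, draw]
FD 1: (1,0) -> (2,0) [heading=0, draw]
FD 3: (2,0) -> (5,0) [heading=0, draw]
LT 30: heading 0 -> 30
Final: pos=(5,0), heading=30, 7 segment(s) drawn

Answer: 5 0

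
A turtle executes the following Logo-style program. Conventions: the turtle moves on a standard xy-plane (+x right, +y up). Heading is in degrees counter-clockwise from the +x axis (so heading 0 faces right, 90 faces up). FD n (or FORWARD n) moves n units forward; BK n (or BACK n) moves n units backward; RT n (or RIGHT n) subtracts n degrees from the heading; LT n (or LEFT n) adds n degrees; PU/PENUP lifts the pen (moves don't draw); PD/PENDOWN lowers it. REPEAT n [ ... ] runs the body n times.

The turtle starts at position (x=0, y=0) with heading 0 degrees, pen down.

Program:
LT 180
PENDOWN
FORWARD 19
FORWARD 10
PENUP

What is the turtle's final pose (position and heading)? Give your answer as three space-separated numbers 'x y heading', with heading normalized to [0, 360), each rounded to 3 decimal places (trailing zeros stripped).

Executing turtle program step by step:
Start: pos=(0,0), heading=0, pen down
LT 180: heading 0 -> 180
PD: pen down
FD 19: (0,0) -> (-19,0) [heading=180, draw]
FD 10: (-19,0) -> (-29,0) [heading=180, draw]
PU: pen up
Final: pos=(-29,0), heading=180, 2 segment(s) drawn

Answer: -29 0 180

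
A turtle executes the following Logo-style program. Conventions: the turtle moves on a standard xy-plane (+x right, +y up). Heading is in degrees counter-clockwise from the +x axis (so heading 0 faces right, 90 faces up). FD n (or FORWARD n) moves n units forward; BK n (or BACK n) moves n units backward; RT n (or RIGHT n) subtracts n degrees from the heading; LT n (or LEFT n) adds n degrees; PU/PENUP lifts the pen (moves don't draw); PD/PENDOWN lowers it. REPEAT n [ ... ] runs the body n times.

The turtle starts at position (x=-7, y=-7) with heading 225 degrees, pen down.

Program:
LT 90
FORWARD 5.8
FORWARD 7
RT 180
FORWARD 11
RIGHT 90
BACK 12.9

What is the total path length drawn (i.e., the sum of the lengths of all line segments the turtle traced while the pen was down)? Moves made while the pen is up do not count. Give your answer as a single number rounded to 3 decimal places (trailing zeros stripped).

Executing turtle program step by step:
Start: pos=(-7,-7), heading=225, pen down
LT 90: heading 225 -> 315
FD 5.8: (-7,-7) -> (-2.899,-11.101) [heading=315, draw]
FD 7: (-2.899,-11.101) -> (2.051,-16.051) [heading=315, draw]
RT 180: heading 315 -> 135
FD 11: (2.051,-16.051) -> (-5.727,-8.273) [heading=135, draw]
RT 90: heading 135 -> 45
BK 12.9: (-5.727,-8.273) -> (-14.849,-17.394) [heading=45, draw]
Final: pos=(-14.849,-17.394), heading=45, 4 segment(s) drawn

Segment lengths:
  seg 1: (-7,-7) -> (-2.899,-11.101), length = 5.8
  seg 2: (-2.899,-11.101) -> (2.051,-16.051), length = 7
  seg 3: (2.051,-16.051) -> (-5.727,-8.273), length = 11
  seg 4: (-5.727,-8.273) -> (-14.849,-17.394), length = 12.9
Total = 36.7

Answer: 36.7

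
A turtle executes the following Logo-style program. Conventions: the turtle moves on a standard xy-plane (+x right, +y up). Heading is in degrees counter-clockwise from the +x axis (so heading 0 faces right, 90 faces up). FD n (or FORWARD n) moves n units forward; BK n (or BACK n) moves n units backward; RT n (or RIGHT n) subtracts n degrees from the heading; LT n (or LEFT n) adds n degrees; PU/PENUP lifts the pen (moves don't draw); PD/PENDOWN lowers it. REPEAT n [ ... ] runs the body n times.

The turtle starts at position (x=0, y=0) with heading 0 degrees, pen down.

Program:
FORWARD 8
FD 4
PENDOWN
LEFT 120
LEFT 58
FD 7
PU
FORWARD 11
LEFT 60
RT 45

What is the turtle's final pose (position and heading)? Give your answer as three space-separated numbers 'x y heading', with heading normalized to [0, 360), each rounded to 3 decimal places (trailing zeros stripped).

Executing turtle program step by step:
Start: pos=(0,0), heading=0, pen down
FD 8: (0,0) -> (8,0) [heading=0, draw]
FD 4: (8,0) -> (12,0) [heading=0, draw]
PD: pen down
LT 120: heading 0 -> 120
LT 58: heading 120 -> 178
FD 7: (12,0) -> (5.004,0.244) [heading=178, draw]
PU: pen up
FD 11: (5.004,0.244) -> (-5.989,0.628) [heading=178, move]
LT 60: heading 178 -> 238
RT 45: heading 238 -> 193
Final: pos=(-5.989,0.628), heading=193, 3 segment(s) drawn

Answer: -5.989 0.628 193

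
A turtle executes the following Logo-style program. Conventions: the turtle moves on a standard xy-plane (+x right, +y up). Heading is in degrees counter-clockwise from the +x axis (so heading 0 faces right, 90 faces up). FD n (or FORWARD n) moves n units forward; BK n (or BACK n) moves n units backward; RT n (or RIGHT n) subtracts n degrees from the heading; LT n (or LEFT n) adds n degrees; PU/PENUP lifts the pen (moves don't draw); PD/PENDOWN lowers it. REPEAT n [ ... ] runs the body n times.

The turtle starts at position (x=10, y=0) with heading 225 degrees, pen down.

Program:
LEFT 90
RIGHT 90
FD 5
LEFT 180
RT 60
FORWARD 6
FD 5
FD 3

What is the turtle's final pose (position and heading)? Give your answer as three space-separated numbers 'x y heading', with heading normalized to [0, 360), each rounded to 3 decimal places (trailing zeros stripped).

Answer: 19.987 -7.159 345

Derivation:
Executing turtle program step by step:
Start: pos=(10,0), heading=225, pen down
LT 90: heading 225 -> 315
RT 90: heading 315 -> 225
FD 5: (10,0) -> (6.464,-3.536) [heading=225, draw]
LT 180: heading 225 -> 45
RT 60: heading 45 -> 345
FD 6: (6.464,-3.536) -> (12.26,-5.088) [heading=345, draw]
FD 5: (12.26,-5.088) -> (17.09,-6.383) [heading=345, draw]
FD 3: (17.09,-6.383) -> (19.987,-7.159) [heading=345, draw]
Final: pos=(19.987,-7.159), heading=345, 4 segment(s) drawn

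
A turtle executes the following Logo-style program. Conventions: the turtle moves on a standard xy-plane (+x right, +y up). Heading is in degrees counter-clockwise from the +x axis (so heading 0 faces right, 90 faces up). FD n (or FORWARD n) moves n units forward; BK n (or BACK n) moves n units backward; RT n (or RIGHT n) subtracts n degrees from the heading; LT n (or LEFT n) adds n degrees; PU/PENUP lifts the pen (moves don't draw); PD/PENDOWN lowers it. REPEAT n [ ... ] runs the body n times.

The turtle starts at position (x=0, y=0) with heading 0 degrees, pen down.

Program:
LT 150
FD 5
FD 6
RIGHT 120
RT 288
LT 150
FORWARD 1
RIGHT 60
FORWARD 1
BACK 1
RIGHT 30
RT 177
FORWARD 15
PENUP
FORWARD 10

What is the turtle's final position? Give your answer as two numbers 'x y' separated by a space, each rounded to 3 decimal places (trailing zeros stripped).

Answer: 14.313 -1.922

Derivation:
Executing turtle program step by step:
Start: pos=(0,0), heading=0, pen down
LT 150: heading 0 -> 150
FD 5: (0,0) -> (-4.33,2.5) [heading=150, draw]
FD 6: (-4.33,2.5) -> (-9.526,5.5) [heading=150, draw]
RT 120: heading 150 -> 30
RT 288: heading 30 -> 102
LT 150: heading 102 -> 252
FD 1: (-9.526,5.5) -> (-9.835,4.549) [heading=252, draw]
RT 60: heading 252 -> 192
FD 1: (-9.835,4.549) -> (-10.813,4.341) [heading=192, draw]
BK 1: (-10.813,4.341) -> (-9.835,4.549) [heading=192, draw]
RT 30: heading 192 -> 162
RT 177: heading 162 -> 345
FD 15: (-9.835,4.549) -> (4.654,0.667) [heading=345, draw]
PU: pen up
FD 10: (4.654,0.667) -> (14.313,-1.922) [heading=345, move]
Final: pos=(14.313,-1.922), heading=345, 6 segment(s) drawn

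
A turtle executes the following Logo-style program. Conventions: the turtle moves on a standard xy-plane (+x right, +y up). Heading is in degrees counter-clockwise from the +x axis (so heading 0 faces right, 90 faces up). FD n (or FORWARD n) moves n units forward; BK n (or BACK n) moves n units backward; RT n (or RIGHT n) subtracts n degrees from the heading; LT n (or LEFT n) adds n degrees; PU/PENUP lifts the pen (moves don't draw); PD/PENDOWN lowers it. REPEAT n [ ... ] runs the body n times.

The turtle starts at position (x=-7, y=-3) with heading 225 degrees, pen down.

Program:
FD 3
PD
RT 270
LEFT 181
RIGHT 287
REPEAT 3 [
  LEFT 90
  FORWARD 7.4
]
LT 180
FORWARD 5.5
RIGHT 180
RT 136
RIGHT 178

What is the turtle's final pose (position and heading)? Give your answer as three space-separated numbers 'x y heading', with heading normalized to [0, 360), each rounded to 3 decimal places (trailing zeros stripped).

Answer: 0.017 -6.344 165

Derivation:
Executing turtle program step by step:
Start: pos=(-7,-3), heading=225, pen down
FD 3: (-7,-3) -> (-9.121,-5.121) [heading=225, draw]
PD: pen down
RT 270: heading 225 -> 315
LT 181: heading 315 -> 136
RT 287: heading 136 -> 209
REPEAT 3 [
  -- iteration 1/3 --
  LT 90: heading 209 -> 299
  FD 7.4: (-9.121,-5.121) -> (-5.534,-11.594) [heading=299, draw]
  -- iteration 2/3 --
  LT 90: heading 299 -> 29
  FD 7.4: (-5.534,-11.594) -> (0.938,-8.006) [heading=29, draw]
  -- iteration 3/3 --
  LT 90: heading 29 -> 119
  FD 7.4: (0.938,-8.006) -> (-2.649,-1.534) [heading=119, draw]
]
LT 180: heading 119 -> 299
FD 5.5: (-2.649,-1.534) -> (0.017,-6.344) [heading=299, draw]
RT 180: heading 299 -> 119
RT 136: heading 119 -> 343
RT 178: heading 343 -> 165
Final: pos=(0.017,-6.344), heading=165, 5 segment(s) drawn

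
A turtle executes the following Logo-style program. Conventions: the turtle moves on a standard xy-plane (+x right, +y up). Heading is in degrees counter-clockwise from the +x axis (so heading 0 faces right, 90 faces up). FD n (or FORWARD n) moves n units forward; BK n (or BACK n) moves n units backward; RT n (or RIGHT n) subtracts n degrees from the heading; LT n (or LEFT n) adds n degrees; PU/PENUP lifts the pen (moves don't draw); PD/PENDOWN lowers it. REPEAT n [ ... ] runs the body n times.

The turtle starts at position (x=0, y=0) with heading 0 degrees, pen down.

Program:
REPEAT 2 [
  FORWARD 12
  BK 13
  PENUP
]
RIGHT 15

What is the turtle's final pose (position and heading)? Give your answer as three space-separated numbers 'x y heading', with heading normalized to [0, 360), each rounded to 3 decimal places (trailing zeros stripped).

Executing turtle program step by step:
Start: pos=(0,0), heading=0, pen down
REPEAT 2 [
  -- iteration 1/2 --
  FD 12: (0,0) -> (12,0) [heading=0, draw]
  BK 13: (12,0) -> (-1,0) [heading=0, draw]
  PU: pen up
  -- iteration 2/2 --
  FD 12: (-1,0) -> (11,0) [heading=0, move]
  BK 13: (11,0) -> (-2,0) [heading=0, move]
  PU: pen up
]
RT 15: heading 0 -> 345
Final: pos=(-2,0), heading=345, 2 segment(s) drawn

Answer: -2 0 345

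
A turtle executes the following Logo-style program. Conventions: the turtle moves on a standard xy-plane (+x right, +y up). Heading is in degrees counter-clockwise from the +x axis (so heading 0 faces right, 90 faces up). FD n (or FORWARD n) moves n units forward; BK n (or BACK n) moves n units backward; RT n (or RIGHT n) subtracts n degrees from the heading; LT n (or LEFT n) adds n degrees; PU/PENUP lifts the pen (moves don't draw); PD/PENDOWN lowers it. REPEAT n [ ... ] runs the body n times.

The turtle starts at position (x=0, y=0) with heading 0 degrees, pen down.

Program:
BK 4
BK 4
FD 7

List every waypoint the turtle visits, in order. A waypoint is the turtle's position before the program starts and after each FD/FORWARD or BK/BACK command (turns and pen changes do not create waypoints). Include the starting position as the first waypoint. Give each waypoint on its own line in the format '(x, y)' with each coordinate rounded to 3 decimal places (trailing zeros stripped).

Executing turtle program step by step:
Start: pos=(0,0), heading=0, pen down
BK 4: (0,0) -> (-4,0) [heading=0, draw]
BK 4: (-4,0) -> (-8,0) [heading=0, draw]
FD 7: (-8,0) -> (-1,0) [heading=0, draw]
Final: pos=(-1,0), heading=0, 3 segment(s) drawn
Waypoints (4 total):
(0, 0)
(-4, 0)
(-8, 0)
(-1, 0)

Answer: (0, 0)
(-4, 0)
(-8, 0)
(-1, 0)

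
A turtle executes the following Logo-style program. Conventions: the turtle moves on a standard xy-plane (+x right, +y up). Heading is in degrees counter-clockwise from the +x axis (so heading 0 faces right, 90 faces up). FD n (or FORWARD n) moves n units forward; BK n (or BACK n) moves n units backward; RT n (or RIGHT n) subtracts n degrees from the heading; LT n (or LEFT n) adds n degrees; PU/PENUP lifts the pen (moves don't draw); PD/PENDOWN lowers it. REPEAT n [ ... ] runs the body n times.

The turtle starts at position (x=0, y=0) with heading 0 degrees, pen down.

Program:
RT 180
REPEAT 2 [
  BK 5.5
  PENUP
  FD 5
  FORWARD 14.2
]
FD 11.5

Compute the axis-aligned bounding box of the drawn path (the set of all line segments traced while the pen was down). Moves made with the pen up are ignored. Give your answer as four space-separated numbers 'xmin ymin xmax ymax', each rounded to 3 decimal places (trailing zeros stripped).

Answer: 0 0 5.5 0

Derivation:
Executing turtle program step by step:
Start: pos=(0,0), heading=0, pen down
RT 180: heading 0 -> 180
REPEAT 2 [
  -- iteration 1/2 --
  BK 5.5: (0,0) -> (5.5,0) [heading=180, draw]
  PU: pen up
  FD 5: (5.5,0) -> (0.5,0) [heading=180, move]
  FD 14.2: (0.5,0) -> (-13.7,0) [heading=180, move]
  -- iteration 2/2 --
  BK 5.5: (-13.7,0) -> (-8.2,0) [heading=180, move]
  PU: pen up
  FD 5: (-8.2,0) -> (-13.2,0) [heading=180, move]
  FD 14.2: (-13.2,0) -> (-27.4,0) [heading=180, move]
]
FD 11.5: (-27.4,0) -> (-38.9,0) [heading=180, move]
Final: pos=(-38.9,0), heading=180, 1 segment(s) drawn

Segment endpoints: x in {0, 5.5}, y in {0, 0}
xmin=0, ymin=0, xmax=5.5, ymax=0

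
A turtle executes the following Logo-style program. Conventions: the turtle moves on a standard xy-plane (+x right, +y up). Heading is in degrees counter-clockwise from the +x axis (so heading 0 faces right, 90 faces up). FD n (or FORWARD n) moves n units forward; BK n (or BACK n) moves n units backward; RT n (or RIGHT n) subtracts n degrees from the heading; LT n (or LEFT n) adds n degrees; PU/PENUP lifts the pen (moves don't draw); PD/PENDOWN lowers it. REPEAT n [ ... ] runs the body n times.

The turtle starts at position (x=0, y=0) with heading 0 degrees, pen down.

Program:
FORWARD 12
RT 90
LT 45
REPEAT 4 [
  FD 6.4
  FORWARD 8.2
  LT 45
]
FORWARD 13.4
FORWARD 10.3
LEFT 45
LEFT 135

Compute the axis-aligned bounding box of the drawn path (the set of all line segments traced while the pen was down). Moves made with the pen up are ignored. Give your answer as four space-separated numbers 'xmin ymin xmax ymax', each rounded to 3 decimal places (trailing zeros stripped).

Answer: 0 -10.324 47.248 31.358

Derivation:
Executing turtle program step by step:
Start: pos=(0,0), heading=0, pen down
FD 12: (0,0) -> (12,0) [heading=0, draw]
RT 90: heading 0 -> 270
LT 45: heading 270 -> 315
REPEAT 4 [
  -- iteration 1/4 --
  FD 6.4: (12,0) -> (16.525,-4.525) [heading=315, draw]
  FD 8.2: (16.525,-4.525) -> (22.324,-10.324) [heading=315, draw]
  LT 45: heading 315 -> 0
  -- iteration 2/4 --
  FD 6.4: (22.324,-10.324) -> (28.724,-10.324) [heading=0, draw]
  FD 8.2: (28.724,-10.324) -> (36.924,-10.324) [heading=0, draw]
  LT 45: heading 0 -> 45
  -- iteration 3/4 --
  FD 6.4: (36.924,-10.324) -> (41.449,-5.798) [heading=45, draw]
  FD 8.2: (41.449,-5.798) -> (47.248,0) [heading=45, draw]
  LT 45: heading 45 -> 90
  -- iteration 4/4 --
  FD 6.4: (47.248,0) -> (47.248,6.4) [heading=90, draw]
  FD 8.2: (47.248,6.4) -> (47.248,14.6) [heading=90, draw]
  LT 45: heading 90 -> 135
]
FD 13.4: (47.248,14.6) -> (37.772,24.075) [heading=135, draw]
FD 10.3: (37.772,24.075) -> (30.489,31.358) [heading=135, draw]
LT 45: heading 135 -> 180
LT 135: heading 180 -> 315
Final: pos=(30.489,31.358), heading=315, 11 segment(s) drawn

Segment endpoints: x in {0, 12, 16.525, 22.324, 28.724, 30.489, 36.924, 37.772, 41.449, 47.248}, y in {-10.324, -5.798, -4.525, 0, 6.4, 14.6, 24.075, 31.358}
xmin=0, ymin=-10.324, xmax=47.248, ymax=31.358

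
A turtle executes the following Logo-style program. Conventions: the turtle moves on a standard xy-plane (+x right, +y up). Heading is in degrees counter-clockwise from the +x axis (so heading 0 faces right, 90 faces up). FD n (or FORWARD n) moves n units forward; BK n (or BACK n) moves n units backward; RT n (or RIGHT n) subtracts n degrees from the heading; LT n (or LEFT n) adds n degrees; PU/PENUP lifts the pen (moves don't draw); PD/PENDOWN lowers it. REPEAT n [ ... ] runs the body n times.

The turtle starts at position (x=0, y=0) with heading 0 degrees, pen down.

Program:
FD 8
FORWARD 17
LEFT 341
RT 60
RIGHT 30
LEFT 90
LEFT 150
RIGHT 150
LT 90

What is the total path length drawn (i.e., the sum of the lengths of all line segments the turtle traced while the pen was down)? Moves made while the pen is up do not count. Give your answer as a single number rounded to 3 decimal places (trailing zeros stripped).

Answer: 25

Derivation:
Executing turtle program step by step:
Start: pos=(0,0), heading=0, pen down
FD 8: (0,0) -> (8,0) [heading=0, draw]
FD 17: (8,0) -> (25,0) [heading=0, draw]
LT 341: heading 0 -> 341
RT 60: heading 341 -> 281
RT 30: heading 281 -> 251
LT 90: heading 251 -> 341
LT 150: heading 341 -> 131
RT 150: heading 131 -> 341
LT 90: heading 341 -> 71
Final: pos=(25,0), heading=71, 2 segment(s) drawn

Segment lengths:
  seg 1: (0,0) -> (8,0), length = 8
  seg 2: (8,0) -> (25,0), length = 17
Total = 25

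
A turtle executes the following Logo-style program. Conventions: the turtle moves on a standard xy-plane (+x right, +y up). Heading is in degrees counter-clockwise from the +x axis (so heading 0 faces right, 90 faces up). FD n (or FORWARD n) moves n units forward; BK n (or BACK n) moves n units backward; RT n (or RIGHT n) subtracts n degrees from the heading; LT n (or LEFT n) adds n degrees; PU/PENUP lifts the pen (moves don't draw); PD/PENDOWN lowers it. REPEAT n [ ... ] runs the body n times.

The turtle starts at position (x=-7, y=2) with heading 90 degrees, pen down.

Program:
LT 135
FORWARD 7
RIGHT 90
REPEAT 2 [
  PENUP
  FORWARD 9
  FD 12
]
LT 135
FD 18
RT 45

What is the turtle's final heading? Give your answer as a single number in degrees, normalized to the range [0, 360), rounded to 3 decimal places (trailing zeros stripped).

Answer: 225

Derivation:
Executing turtle program step by step:
Start: pos=(-7,2), heading=90, pen down
LT 135: heading 90 -> 225
FD 7: (-7,2) -> (-11.95,-2.95) [heading=225, draw]
RT 90: heading 225 -> 135
REPEAT 2 [
  -- iteration 1/2 --
  PU: pen up
  FD 9: (-11.95,-2.95) -> (-18.314,3.414) [heading=135, move]
  FD 12: (-18.314,3.414) -> (-26.799,11.899) [heading=135, move]
  -- iteration 2/2 --
  PU: pen up
  FD 9: (-26.799,11.899) -> (-33.163,18.263) [heading=135, move]
  FD 12: (-33.163,18.263) -> (-41.648,26.749) [heading=135, move]
]
LT 135: heading 135 -> 270
FD 18: (-41.648,26.749) -> (-41.648,8.749) [heading=270, move]
RT 45: heading 270 -> 225
Final: pos=(-41.648,8.749), heading=225, 1 segment(s) drawn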